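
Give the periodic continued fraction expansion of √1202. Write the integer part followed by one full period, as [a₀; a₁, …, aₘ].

a₀ = ⌊√1202⌋ = 34.
With m₀=0, d₀=1 and mₖ₊₁ = dₖaₖ − mₖ, dₖ₊₁ = (n − mₖ₊₁²)/dₖ, aₖ₊₁ = ⌊(a₀+mₖ₊₁)/dₖ₊₁⌋:
  k=1: m=34, d=46, a=1
  k=2: m=12, d=23, a=2
  k=3: m=34, d=2, a=34
  k=4: m=34, d=23, a=2
  k=5: m=12, d=46, a=1
  k=6: m=34, d=1, a=68
d=1 and a=2a₀=68 at k=6, so the next step gives (m, d) = (34, 46) again — its k=1 value — and the period has length 6.

[34; 1, 2, 34, 2, 1, 68]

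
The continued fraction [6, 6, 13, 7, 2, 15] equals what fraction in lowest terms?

114131/18514

Using pₖ = aₖpₖ₋₁ + pₖ₋₂ and qₖ = aₖqₖ₋₁ + qₖ₋₂:
  k=0: a=6, p=6, q=1
  k=1: a=6, p=37, q=6
  k=2: a=13, p=487, q=79
  k=3: a=7, p=3446, q=559
  k=4: a=2, p=7379, q=1197
  k=5: a=15, p=114131, q=18514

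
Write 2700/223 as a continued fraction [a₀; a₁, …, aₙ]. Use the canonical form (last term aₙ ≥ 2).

[12; 9, 3, 2, 3]

2700 = 12×223 + 24
223 = 9×24 + 7
24 = 3×7 + 3
7 = 2×3 + 1
3 = 3×1 + 0  (stop)
So 2700/223 = [12; 9, 3, 2, 3].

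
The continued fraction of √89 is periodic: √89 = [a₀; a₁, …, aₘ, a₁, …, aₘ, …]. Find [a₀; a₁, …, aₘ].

a₀ = ⌊√89⌋ = 9.
With m₀=0, d₀=1 and mₖ₊₁ = dₖaₖ − mₖ, dₖ₊₁ = (n − mₖ₊₁²)/dₖ, aₖ₊₁ = ⌊(a₀+mₖ₊₁)/dₖ₊₁⌋:
  k=1: m=9, d=8, a=2
  k=2: m=7, d=5, a=3
  k=3: m=8, d=5, a=3
  k=4: m=7, d=8, a=2
  k=5: m=9, d=1, a=18
d=1 and a=2a₀=18 at k=5, so the next step gives (m, d) = (9, 8) again — its k=1 value — and the period has length 5.

[9; 2, 3, 3, 2, 18]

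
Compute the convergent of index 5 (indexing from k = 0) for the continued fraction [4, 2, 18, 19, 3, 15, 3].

147988/32985

Using pₖ = aₖpₖ₋₁ + pₖ₋₂, qₖ = aₖqₖ₋₁ + qₖ₋₂ (with p₋₁=1, p₋₂=0, q₋₁=0, q₋₂=1):
  k=0: a=4, p=4, q=1
  k=1: a=2, p=9, q=2
  k=2: a=18, p=166, q=37
  k=3: a=19, p=3163, q=705
  k=4: a=3, p=9655, q=2152
  k=5: a=15, p=147988, q=32985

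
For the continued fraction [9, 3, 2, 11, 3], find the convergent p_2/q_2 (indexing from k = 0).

Using pₖ = aₖpₖ₋₁ + pₖ₋₂, qₖ = aₖqₖ₋₁ + qₖ₋₂ (with p₋₁=1, p₋₂=0, q₋₁=0, q₋₂=1):
  k=0: a=9, p=9, q=1
  k=1: a=3, p=28, q=3
  k=2: a=2, p=65, q=7

65/7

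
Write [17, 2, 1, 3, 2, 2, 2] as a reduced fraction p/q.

Using pₖ = aₖpₖ₋₁ + pₖ₋₂ and qₖ = aₖqₖ₋₁ + qₖ₋₂:
  k=0: a=17, p=17, q=1
  k=1: a=2, p=35, q=2
  k=2: a=1, p=52, q=3
  k=3: a=3, p=191, q=11
  k=4: a=2, p=434, q=25
  k=5: a=2, p=1059, q=61
  k=6: a=2, p=2552, q=147

2552/147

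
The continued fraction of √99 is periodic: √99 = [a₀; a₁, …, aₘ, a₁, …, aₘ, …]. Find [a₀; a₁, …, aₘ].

[9; 1, 18]

a₀ = ⌊√99⌋ = 9.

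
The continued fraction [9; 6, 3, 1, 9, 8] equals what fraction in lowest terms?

Fold from the inside: start with 8/1.
  9 + 1/8 = 73/8
  1 + 8/73 = 81/73
  3 + 73/81 = 316/81
  6 + 81/316 = 1977/316
  9 + 316/1977 = 18109/1977

18109/1977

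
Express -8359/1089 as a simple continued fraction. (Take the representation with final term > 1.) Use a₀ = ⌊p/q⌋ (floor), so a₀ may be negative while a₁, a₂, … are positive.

-8359 = -8·1089 + 353
1089 = 3·353 + 30
353 = 11·30 + 23
30 = 1·23 + 7
23 = 3·7 + 2
7 = 3·2 + 1
2 = 2·1 + 0  (stop)
So -8359/1089 = [-8; 3, 11, 1, 3, 3, 2].

[-8; 3, 11, 1, 3, 3, 2]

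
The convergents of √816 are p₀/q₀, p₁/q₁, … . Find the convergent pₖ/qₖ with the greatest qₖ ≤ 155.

√816 = [28; 1, 1, 3, 3, 3, 1, 1, 56, …] (period length 8).
Convergents:
  p_0/q_0 = 28/1
  p_1/q_1 = 29/1
  p_2/q_2 = 57/2
  p_3/q_3 = 200/7
  p_4/q_4 = 657/23
  p_5/q_5 = 2171/76
  p_6/q_6 = 2828/99
  p_7/q_7 = 4999/175
q_6 = 99 ≤ 155 < 175 = q_7, so the answer is 2828/99.

2828/99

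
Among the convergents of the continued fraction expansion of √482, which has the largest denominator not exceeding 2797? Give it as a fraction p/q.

√482 = [21; 1, 20, 1, 42, …] (period length 4).
Convergents:
  p_0/q_0 = 21/1
  p_1/q_1 = 22/1
  p_2/q_2 = 461/21
  p_3/q_3 = 483/22
  p_4/q_4 = 20747/945
  p_5/q_5 = 21230/967
  p_6/q_6 = 445347/20285
q_5 = 967 ≤ 2797 < 20285 = q_6, so the answer is 21230/967.

21230/967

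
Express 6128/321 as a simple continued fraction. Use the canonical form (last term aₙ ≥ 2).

[19; 11, 14, 2]

6128 = 19·321 + 29
321 = 11·29 + 2
29 = 14·2 + 1
2 = 2·1 + 0  (stop)
So 6128/321 = [19; 11, 14, 2].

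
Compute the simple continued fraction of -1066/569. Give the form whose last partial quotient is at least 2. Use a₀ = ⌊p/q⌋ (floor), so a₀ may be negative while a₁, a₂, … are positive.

[-2; 7, 1, 9, 3, 2]

-1066 = -2*569 + 72
569 = 7*72 + 65
72 = 1*65 + 7
65 = 9*7 + 2
7 = 3*2 + 1
2 = 2*1 + 0  (stop)
So -1066/569 = [-2; 7, 1, 9, 3, 2].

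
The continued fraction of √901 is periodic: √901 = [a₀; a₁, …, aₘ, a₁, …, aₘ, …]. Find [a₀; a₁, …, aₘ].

[30; 60]

a₀ = ⌊√901⌋ = 30.
With m₀=0, d₀=1 and mₖ₊₁ = dₖaₖ − mₖ, dₖ₊₁ = (n − mₖ₊₁²)/dₖ, aₖ₊₁ = ⌊(a₀+mₖ₊₁)/dₖ₊₁⌋:
  k=1: m=30, d=1, a=60
d=1 and a=2a₀=60 at k=1, so the next step gives (m, d) = (30, 1) again — its k=1 value — and the period has length 1.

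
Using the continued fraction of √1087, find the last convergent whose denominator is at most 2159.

√1087 = [32; 1, 31, 1, 64, …] (period length 4).
Convergents:
  p_0/q_0 = 32/1
  p_1/q_1 = 33/1
  p_2/q_2 = 1055/32
  p_3/q_3 = 1088/33
  p_4/q_4 = 70687/2144
  p_5/q_5 = 71775/2177
q_4 = 2144 ≤ 2159 < 2177 = q_5, so the answer is 70687/2144.

70687/2144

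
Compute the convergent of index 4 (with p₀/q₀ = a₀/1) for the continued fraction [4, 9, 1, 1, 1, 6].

Using pₖ = aₖpₖ₋₁ + pₖ₋₂, qₖ = aₖqₖ₋₁ + qₖ₋₂ (with p₋₁=1, p₋₂=0, q₋₁=0, q₋₂=1):
  k=0: a=4, p=4, q=1
  k=1: a=9, p=37, q=9
  k=2: a=1, p=41, q=10
  k=3: a=1, p=78, q=19
  k=4: a=1, p=119, q=29

119/29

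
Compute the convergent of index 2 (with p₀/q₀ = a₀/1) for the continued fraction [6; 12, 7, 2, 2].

Using pₖ = aₖpₖ₋₁ + pₖ₋₂, qₖ = aₖqₖ₋₁ + qₖ₋₂ (with p₋₁=1, p₋₂=0, q₋₁=0, q₋₂=1):
  k=0: a=6, p=6, q=1
  k=1: a=12, p=73, q=12
  k=2: a=7, p=517, q=85

517/85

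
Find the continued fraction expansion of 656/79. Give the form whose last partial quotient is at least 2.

656 = 8·79 + 24
79 = 3·24 + 7
24 = 3·7 + 3
7 = 2·3 + 1
3 = 3·1 + 0  (stop)
So 656/79 = [8; 3, 3, 2, 3].

[8; 3, 3, 2, 3]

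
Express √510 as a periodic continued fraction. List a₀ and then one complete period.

a₀ = ⌊√510⌋ = 22.

[22; 1, 1, 2, 1, 1, 44]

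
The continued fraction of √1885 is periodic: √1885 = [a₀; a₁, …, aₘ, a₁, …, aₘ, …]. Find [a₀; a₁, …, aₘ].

a₀ = ⌊√1885⌋ = 43.
With m₀=0, d₀=1 and mₖ₊₁ = dₖaₖ − mₖ, dₖ₊₁ = (n − mₖ₊₁²)/dₖ, aₖ₊₁ = ⌊(a₀+mₖ₊₁)/dₖ₊₁⌋:
  k=1: m=43, d=36, a=2
  k=2: m=29, d=29, a=2
  k=3: m=29, d=36, a=2
  k=4: m=43, d=1, a=86
d=1 and a=2a₀=86 at k=4, so the next step gives (m, d) = (43, 36) again — its k=1 value — and the period has length 4.

[43; 2, 2, 2, 86]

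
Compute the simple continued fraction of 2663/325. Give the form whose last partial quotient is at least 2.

2663 = 8×325 + 63
325 = 5×63 + 10
63 = 6×10 + 3
10 = 3×3 + 1
3 = 3×1 + 0  (stop)
So 2663/325 = [8; 5, 6, 3, 3].

[8; 5, 6, 3, 3]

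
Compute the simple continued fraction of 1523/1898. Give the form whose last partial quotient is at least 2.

[0; 1, 4, 16, 3, 3, 2]

1523 = 0·1898 + 1523
1898 = 1·1523 + 375
1523 = 4·375 + 23
375 = 16·23 + 7
23 = 3·7 + 2
7 = 3·2 + 1
2 = 2·1 + 0  (stop)
So 1523/1898 = [0; 1, 4, 16, 3, 3, 2].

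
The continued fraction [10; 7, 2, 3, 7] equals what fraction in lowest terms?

Fold from the inside: start with 7/1.
  3 + 1/7 = 22/7
  2 + 7/22 = 51/22
  7 + 22/51 = 379/51
  10 + 51/379 = 3841/379

3841/379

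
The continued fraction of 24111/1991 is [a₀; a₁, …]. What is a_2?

10

24111 = 12·1991 + 219   →  a_0 = 12
1991 = 9·219 + 20   →  a_1 = 9
219 = 10·20 + 19   →  a_2 = 10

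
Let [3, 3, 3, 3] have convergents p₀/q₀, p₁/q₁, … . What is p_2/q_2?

33/10

Using pₖ = aₖpₖ₋₁ + pₖ₋₂, qₖ = aₖqₖ₋₁ + qₖ₋₂ (with p₋₁=1, p₋₂=0, q₋₁=0, q₋₂=1):
  k=0: a=3, p=3, q=1
  k=1: a=3, p=10, q=3
  k=2: a=3, p=33, q=10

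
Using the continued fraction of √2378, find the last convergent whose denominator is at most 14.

√2378 = [48; 1, 3, 3, 1, 96, …] (period length 5).
Convergents:
  p_0/q_0 = 48/1
  p_1/q_1 = 49/1
  p_2/q_2 = 195/4
  p_3/q_3 = 634/13
  p_4/q_4 = 829/17
q_3 = 13 ≤ 14 < 17 = q_4, so the answer is 634/13.

634/13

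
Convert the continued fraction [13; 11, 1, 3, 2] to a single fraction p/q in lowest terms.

1387/106

Using pₖ = aₖpₖ₋₁ + pₖ₋₂ and qₖ = aₖqₖ₋₁ + qₖ₋₂:
  k=0: a=13, p=13, q=1
  k=1: a=11, p=144, q=11
  k=2: a=1, p=157, q=12
  k=3: a=3, p=615, q=47
  k=4: a=2, p=1387, q=106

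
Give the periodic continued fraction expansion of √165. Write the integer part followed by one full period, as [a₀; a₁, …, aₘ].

[12; 1, 5, 2, 5, 1, 24]

a₀ = ⌊√165⌋ = 12.
With m₀=0, d₀=1 and mₖ₊₁ = dₖaₖ − mₖ, dₖ₊₁ = (n − mₖ₊₁²)/dₖ, aₖ₊₁ = ⌊(a₀+mₖ₊₁)/dₖ₊₁⌋:
  k=1: m=12, d=21, a=1
  k=2: m=9, d=4, a=5
  k=3: m=11, d=11, a=2
  k=4: m=11, d=4, a=5
  k=5: m=9, d=21, a=1
  k=6: m=12, d=1, a=24
d=1 and a=2a₀=24 at k=6, so the next step gives (m, d) = (12, 21) again — its k=1 value — and the period has length 6.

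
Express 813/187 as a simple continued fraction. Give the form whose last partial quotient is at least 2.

813 = 4*187 + 65
187 = 2*65 + 57
65 = 1*57 + 8
57 = 7*8 + 1
8 = 8*1 + 0  (stop)
So 813/187 = [4; 2, 1, 7, 8].

[4; 2, 1, 7, 8]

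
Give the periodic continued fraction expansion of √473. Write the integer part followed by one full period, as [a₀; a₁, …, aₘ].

[21; 1, 2, 1, 42]

a₀ = ⌊√473⌋ = 21.
With m₀=0, d₀=1 and mₖ₊₁ = dₖaₖ − mₖ, dₖ₊₁ = (n − mₖ₊₁²)/dₖ, aₖ₊₁ = ⌊(a₀+mₖ₊₁)/dₖ₊₁⌋:
  k=1: m=21, d=32, a=1
  k=2: m=11, d=11, a=2
  k=3: m=11, d=32, a=1
  k=4: m=21, d=1, a=42
d=1 and a=2a₀=42 at k=4, so the next step gives (m, d) = (21, 32) again — its k=1 value — and the period has length 4.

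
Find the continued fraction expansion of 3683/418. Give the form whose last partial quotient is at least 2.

3683 = 8*418 + 339
418 = 1*339 + 79
339 = 4*79 + 23
79 = 3*23 + 10
23 = 2*10 + 3
10 = 3*3 + 1
3 = 3*1 + 0  (stop)
So 3683/418 = [8; 1, 4, 3, 2, 3, 3].

[8; 1, 4, 3, 2, 3, 3]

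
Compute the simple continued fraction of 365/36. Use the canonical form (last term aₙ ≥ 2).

365 = 10×36 + 5
36 = 7×5 + 1
5 = 5×1 + 0  (stop)
So 365/36 = [10; 7, 5].

[10; 7, 5]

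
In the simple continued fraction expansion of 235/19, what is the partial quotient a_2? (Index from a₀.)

1

235 = 12·19 + 7   →  a_0 = 12
19 = 2·7 + 5   →  a_1 = 2
7 = 1·5 + 2   →  a_2 = 1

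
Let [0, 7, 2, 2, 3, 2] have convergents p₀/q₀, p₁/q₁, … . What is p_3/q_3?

5/37

Using pₖ = aₖpₖ₋₁ + pₖ₋₂, qₖ = aₖqₖ₋₁ + qₖ₋₂ (with p₋₁=1, p₋₂=0, q₋₁=0, q₋₂=1):
  k=0: a=0, p=0, q=1
  k=1: a=7, p=1, q=7
  k=2: a=2, p=2, q=15
  k=3: a=2, p=5, q=37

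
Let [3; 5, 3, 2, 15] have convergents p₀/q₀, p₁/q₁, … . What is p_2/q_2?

51/16

Using pₖ = aₖpₖ₋₁ + pₖ₋₂, qₖ = aₖqₖ₋₁ + qₖ₋₂ (with p₋₁=1, p₋₂=0, q₋₁=0, q₋₂=1):
  k=0: a=3, p=3, q=1
  k=1: a=5, p=16, q=5
  k=2: a=3, p=51, q=16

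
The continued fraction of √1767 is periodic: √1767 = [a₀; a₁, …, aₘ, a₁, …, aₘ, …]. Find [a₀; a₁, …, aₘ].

[42; 28, 84]

a₀ = ⌊√1767⌋ = 42.
With m₀=0, d₀=1 and mₖ₊₁ = dₖaₖ − mₖ, dₖ₊₁ = (n − mₖ₊₁²)/dₖ, aₖ₊₁ = ⌊(a₀+mₖ₊₁)/dₖ₊₁⌋:
  k=1: m=42, d=3, a=28
  k=2: m=42, d=1, a=84
d=1 and a=2a₀=84 at k=2, so the next step gives (m, d) = (42, 3) again — its k=1 value — and the period has length 2.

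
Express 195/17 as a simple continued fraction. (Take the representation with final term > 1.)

[11; 2, 8]

195 = 11×17 + 8
17 = 2×8 + 1
8 = 8×1 + 0  (stop)
So 195/17 = [11; 2, 8].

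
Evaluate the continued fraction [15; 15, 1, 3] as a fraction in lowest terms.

949/63

Using pₖ = aₖpₖ₋₁ + pₖ₋₂ and qₖ = aₖqₖ₋₁ + qₖ₋₂:
  k=0: a=15, p=15, q=1
  k=1: a=15, p=226, q=15
  k=2: a=1, p=241, q=16
  k=3: a=3, p=949, q=63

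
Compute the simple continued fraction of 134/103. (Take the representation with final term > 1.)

[1; 3, 3, 10]

134 = 1×103 + 31
103 = 3×31 + 10
31 = 3×10 + 1
10 = 10×1 + 0  (stop)
So 134/103 = [1; 3, 3, 10].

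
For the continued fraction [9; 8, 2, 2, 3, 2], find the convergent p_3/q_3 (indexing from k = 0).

383/42

Using pₖ = aₖpₖ₋₁ + pₖ₋₂, qₖ = aₖqₖ₋₁ + qₖ₋₂ (with p₋₁=1, p₋₂=0, q₋₁=0, q₋₂=1):
  k=0: a=9, p=9, q=1
  k=1: a=8, p=73, q=8
  k=2: a=2, p=155, q=17
  k=3: a=2, p=383, q=42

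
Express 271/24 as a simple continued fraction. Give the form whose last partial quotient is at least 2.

[11; 3, 2, 3]

271 = 11*24 + 7
24 = 3*7 + 3
7 = 2*3 + 1
3 = 3*1 + 0  (stop)
So 271/24 = [11; 3, 2, 3].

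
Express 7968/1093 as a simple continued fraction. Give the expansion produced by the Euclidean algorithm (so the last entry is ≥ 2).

[7; 3, 2, 4, 3, 3, 3]

7968 = 7×1093 + 317
1093 = 3×317 + 142
317 = 2×142 + 33
142 = 4×33 + 10
33 = 3×10 + 3
10 = 3×3 + 1
3 = 3×1 + 0  (stop)
So 7968/1093 = [7; 3, 2, 4, 3, 3, 3].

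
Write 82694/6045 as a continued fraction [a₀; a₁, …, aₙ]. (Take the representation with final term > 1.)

[13; 1, 2, 8, 5, 1, 12, 3]

82694 = 13*6045 + 4109
6045 = 1*4109 + 1936
4109 = 2*1936 + 237
1936 = 8*237 + 40
237 = 5*40 + 37
40 = 1*37 + 3
37 = 12*3 + 1
3 = 3*1 + 0  (stop)
So 82694/6045 = [13; 1, 2, 8, 5, 1, 12, 3].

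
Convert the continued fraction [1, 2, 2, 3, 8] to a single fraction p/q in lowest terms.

199/141

Fold from the inside: start with 8/1.
  3 + 1/8 = 25/8
  2 + 8/25 = 58/25
  2 + 25/58 = 141/58
  1 + 58/141 = 199/141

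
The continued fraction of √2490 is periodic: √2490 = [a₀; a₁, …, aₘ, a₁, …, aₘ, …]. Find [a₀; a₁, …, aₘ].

a₀ = ⌊√2490⌋ = 49.
With m₀=0, d₀=1 and mₖ₊₁ = dₖaₖ − mₖ, dₖ₊₁ = (n − mₖ₊₁²)/dₖ, aₖ₊₁ = ⌊(a₀+mₖ₊₁)/dₖ₊₁⌋:
  k=1: m=49, d=89, a=1
  k=2: m=40, d=10, a=8
  k=3: m=40, d=89, a=1
  k=4: m=49, d=1, a=98
d=1 and a=2a₀=98 at k=4, so the next step gives (m, d) = (49, 89) again — its k=1 value — and the period has length 4.

[49; 1, 8, 1, 98]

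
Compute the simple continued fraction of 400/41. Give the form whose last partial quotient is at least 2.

400 = 9·41 + 31
41 = 1·31 + 10
31 = 3·10 + 1
10 = 10·1 + 0  (stop)
So 400/41 = [9; 1, 3, 10].

[9; 1, 3, 10]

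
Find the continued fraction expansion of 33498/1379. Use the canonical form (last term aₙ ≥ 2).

33498 = 24*1379 + 402
1379 = 3*402 + 173
402 = 2*173 + 56
173 = 3*56 + 5
56 = 11*5 + 1
5 = 5*1 + 0  (stop)
So 33498/1379 = [24; 3, 2, 3, 11, 5].

[24; 3, 2, 3, 11, 5]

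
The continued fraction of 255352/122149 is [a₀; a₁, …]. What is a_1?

255352 = 2·122149 + 11054   →  a_0 = 2
122149 = 11·11054 + 555   →  a_1 = 11

11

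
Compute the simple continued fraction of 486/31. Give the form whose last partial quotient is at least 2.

[15; 1, 2, 10]

486 = 15×31 + 21
31 = 1×21 + 10
21 = 2×10 + 1
10 = 10×1 + 0  (stop)
So 486/31 = [15; 1, 2, 10].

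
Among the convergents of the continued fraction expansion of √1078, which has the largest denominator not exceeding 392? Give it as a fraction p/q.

√1078 = [32; 1, 4, 1, 64, …] (period length 4).
Convergents:
  p_0/q_0 = 32/1
  p_1/q_1 = 33/1
  p_2/q_2 = 164/5
  p_3/q_3 = 197/6
  p_4/q_4 = 12772/389
  p_5/q_5 = 12969/395
q_4 = 389 ≤ 392 < 395 = q_5, so the answer is 12772/389.

12772/389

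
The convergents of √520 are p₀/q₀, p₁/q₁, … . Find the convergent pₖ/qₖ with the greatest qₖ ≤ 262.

√520 = [22; 1, 4, 11, 4, 1, 44, …] (period length 6).
Convergents:
  p_0/q_0 = 22/1
  p_1/q_1 = 23/1
  p_2/q_2 = 114/5
  p_3/q_3 = 1277/56
  p_4/q_4 = 5222/229
  p_5/q_5 = 6499/285
q_4 = 229 ≤ 262 < 285 = q_5, so the answer is 5222/229.

5222/229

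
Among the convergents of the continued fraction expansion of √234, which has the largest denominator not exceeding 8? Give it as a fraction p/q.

√234 = [15; 3, 2, 1, 2, 1, 2, 3, 30, …] (period length 8).
Convergents:
  p_0/q_0 = 15/1
  p_1/q_1 = 46/3
  p_2/q_2 = 107/7
  p_3/q_3 = 153/10
q_2 = 7 ≤ 8 < 10 = q_3, so the answer is 107/7.

107/7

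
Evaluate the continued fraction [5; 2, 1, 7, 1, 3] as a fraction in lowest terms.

Fold from the inside: start with 3/1.
  1 + 1/3 = 4/3
  7 + 3/4 = 31/4
  1 + 4/31 = 35/31
  2 + 31/35 = 101/35
  5 + 35/101 = 540/101

540/101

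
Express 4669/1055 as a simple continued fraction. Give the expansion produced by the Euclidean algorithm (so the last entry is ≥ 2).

4669 = 4×1055 + 449
1055 = 2×449 + 157
449 = 2×157 + 135
157 = 1×135 + 22
135 = 6×22 + 3
22 = 7×3 + 1
3 = 3×1 + 0  (stop)
So 4669/1055 = [4; 2, 2, 1, 6, 7, 3].

[4; 2, 2, 1, 6, 7, 3]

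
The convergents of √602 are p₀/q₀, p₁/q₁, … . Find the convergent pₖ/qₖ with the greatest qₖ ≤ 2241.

34031/1387

√602 = [24; 1, 1, 6, 1, 1, 48, …] (period length 6).
Convergents:
  p_0/q_0 = 24/1
  p_1/q_1 = 25/1
  p_2/q_2 = 49/2
  p_3/q_3 = 319/13
  p_4/q_4 = 368/15
  p_5/q_5 = 687/28
  p_6/q_6 = 33344/1359
  p_7/q_7 = 34031/1387
  p_8/q_8 = 67375/2746
q_7 = 1387 ≤ 2241 < 2746 = q_8, so the answer is 34031/1387.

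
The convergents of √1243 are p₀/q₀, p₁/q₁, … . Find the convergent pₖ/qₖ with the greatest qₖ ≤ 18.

141/4

√1243 = [35; 3, 1, 9, 3, 9, 1, 3, 70, …] (period length 8).
Convergents:
  p_0/q_0 = 35/1
  p_1/q_1 = 106/3
  p_2/q_2 = 141/4
  p_3/q_3 = 1375/39
q_2 = 4 ≤ 18 < 39 = q_3, so the answer is 141/4.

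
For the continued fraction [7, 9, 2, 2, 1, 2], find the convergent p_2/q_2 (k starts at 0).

135/19

Using pₖ = aₖpₖ₋₁ + pₖ₋₂, qₖ = aₖqₖ₋₁ + qₖ₋₂ (with p₋₁=1, p₋₂=0, q₋₁=0, q₋₂=1):
  k=0: a=7, p=7, q=1
  k=1: a=9, p=64, q=9
  k=2: a=2, p=135, q=19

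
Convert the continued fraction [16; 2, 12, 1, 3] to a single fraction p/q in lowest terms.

1747/106

Fold from the inside: start with 3/1.
  1 + 1/3 = 4/3
  12 + 3/4 = 51/4
  2 + 4/51 = 106/51
  16 + 51/106 = 1747/106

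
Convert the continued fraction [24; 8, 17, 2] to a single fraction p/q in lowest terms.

6803/282

Fold from the inside: start with 2/1.
  17 + 1/2 = 35/2
  8 + 2/35 = 282/35
  24 + 35/282 = 6803/282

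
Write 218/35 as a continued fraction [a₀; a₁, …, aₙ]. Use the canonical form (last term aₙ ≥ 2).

218 = 6·35 + 8
35 = 4·8 + 3
8 = 2·3 + 2
3 = 1·2 + 1
2 = 2·1 + 0  (stop)
So 218/35 = [6; 4, 2, 1, 2].

[6; 4, 2, 1, 2]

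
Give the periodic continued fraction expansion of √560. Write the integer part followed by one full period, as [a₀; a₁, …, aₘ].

[23; 1, 1, 1, 46]

a₀ = ⌊√560⌋ = 23.
With m₀=0, d₀=1 and mₖ₊₁ = dₖaₖ − mₖ, dₖ₊₁ = (n − mₖ₊₁²)/dₖ, aₖ₊₁ = ⌊(a₀+mₖ₊₁)/dₖ₊₁⌋:
  k=1: m=23, d=31, a=1
  k=2: m=8, d=16, a=1
  k=3: m=8, d=31, a=1
  k=4: m=23, d=1, a=46
d=1 and a=2a₀=46 at k=4, so the next step gives (m, d) = (23, 31) again — its k=1 value — and the period has length 4.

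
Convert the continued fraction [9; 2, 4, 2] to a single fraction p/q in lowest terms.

189/20

Fold from the inside: start with 2/1.
  4 + 1/2 = 9/2
  2 + 2/9 = 20/9
  9 + 9/20 = 189/20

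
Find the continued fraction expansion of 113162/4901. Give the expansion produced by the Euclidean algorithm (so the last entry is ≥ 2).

[23; 11, 6, 10, 3, 2]

113162 = 23×4901 + 439
4901 = 11×439 + 72
439 = 6×72 + 7
72 = 10×7 + 2
7 = 3×2 + 1
2 = 2×1 + 0  (stop)
So 113162/4901 = [23; 11, 6, 10, 3, 2].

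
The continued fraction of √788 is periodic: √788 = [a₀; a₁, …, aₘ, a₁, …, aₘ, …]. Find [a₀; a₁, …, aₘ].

[28; 14, 56]

a₀ = ⌊√788⌋ = 28.
With m₀=0, d₀=1 and mₖ₊₁ = dₖaₖ − mₖ, dₖ₊₁ = (n − mₖ₊₁²)/dₖ, aₖ₊₁ = ⌊(a₀+mₖ₊₁)/dₖ₊₁⌋:
  k=1: m=28, d=4, a=14
  k=2: m=28, d=1, a=56
d=1 and a=2a₀=56 at k=2, so the next step gives (m, d) = (28, 4) again — its k=1 value — and the period has length 2.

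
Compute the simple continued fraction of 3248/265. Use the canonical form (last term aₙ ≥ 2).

[12; 3, 1, 8, 1, 2, 2]

3248 = 12×265 + 68
265 = 3×68 + 61
68 = 1×61 + 7
61 = 8×7 + 5
7 = 1×5 + 2
5 = 2×2 + 1
2 = 2×1 + 0  (stop)
So 3248/265 = [12; 3, 1, 8, 1, 2, 2].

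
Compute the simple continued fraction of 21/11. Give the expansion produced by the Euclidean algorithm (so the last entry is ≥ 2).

[1; 1, 10]

21 = 1*11 + 10
11 = 1*10 + 1
10 = 10*1 + 0  (stop)
So 21/11 = [1; 1, 10].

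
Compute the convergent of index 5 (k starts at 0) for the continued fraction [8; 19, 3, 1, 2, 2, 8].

4034/501

Using pₖ = aₖpₖ₋₁ + pₖ₋₂, qₖ = aₖqₖ₋₁ + qₖ₋₂ (with p₋₁=1, p₋₂=0, q₋₁=0, q₋₂=1):
  k=0: a=8, p=8, q=1
  k=1: a=19, p=153, q=19
  k=2: a=3, p=467, q=58
  k=3: a=1, p=620, q=77
  k=4: a=2, p=1707, q=212
  k=5: a=2, p=4034, q=501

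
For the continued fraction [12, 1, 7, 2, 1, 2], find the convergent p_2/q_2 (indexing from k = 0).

Using pₖ = aₖpₖ₋₁ + pₖ₋₂, qₖ = aₖqₖ₋₁ + qₖ₋₂ (with p₋₁=1, p₋₂=0, q₋₁=0, q₋₂=1):
  k=0: a=12, p=12, q=1
  k=1: a=1, p=13, q=1
  k=2: a=7, p=103, q=8

103/8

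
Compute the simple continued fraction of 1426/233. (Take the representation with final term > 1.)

[6; 8, 3, 9]

1426 = 6×233 + 28
233 = 8×28 + 9
28 = 3×9 + 1
9 = 9×1 + 0  (stop)
So 1426/233 = [6; 8, 3, 9].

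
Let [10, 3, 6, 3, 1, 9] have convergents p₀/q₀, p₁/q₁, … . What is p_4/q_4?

Using pₖ = aₖpₖ₋₁ + pₖ₋₂, qₖ = aₖqₖ₋₁ + qₖ₋₂ (with p₋₁=1, p₋₂=0, q₋₁=0, q₋₂=1):
  k=0: a=10, p=10, q=1
  k=1: a=3, p=31, q=3
  k=2: a=6, p=196, q=19
  k=3: a=3, p=619, q=60
  k=4: a=1, p=815, q=79

815/79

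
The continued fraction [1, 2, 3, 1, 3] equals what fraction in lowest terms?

49/34

Using pₖ = aₖpₖ₋₁ + pₖ₋₂ and qₖ = aₖqₖ₋₁ + qₖ₋₂:
  k=0: a=1, p=1, q=1
  k=1: a=2, p=3, q=2
  k=2: a=3, p=10, q=7
  k=3: a=1, p=13, q=9
  k=4: a=3, p=49, q=34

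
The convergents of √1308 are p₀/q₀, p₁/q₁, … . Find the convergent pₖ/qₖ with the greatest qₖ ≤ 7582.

√1308 = [36; 6, 72, …] (period length 2).
Convergents:
  p_0/q_0 = 36/1
  p_1/q_1 = 217/6
  p_2/q_2 = 15660/433
  p_3/q_3 = 94177/2604
  p_4/q_4 = 6796404/187921
q_3 = 2604 ≤ 7582 < 187921 = q_4, so the answer is 94177/2604.

94177/2604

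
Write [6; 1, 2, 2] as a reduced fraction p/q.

Using pₖ = aₖpₖ₋₁ + pₖ₋₂ and qₖ = aₖqₖ₋₁ + qₖ₋₂:
  k=0: a=6, p=6, q=1
  k=1: a=1, p=7, q=1
  k=2: a=2, p=20, q=3
  k=3: a=2, p=47, q=7

47/7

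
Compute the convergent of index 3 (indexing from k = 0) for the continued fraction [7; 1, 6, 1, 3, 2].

63/8

Using pₖ = aₖpₖ₋₁ + pₖ₋₂, qₖ = aₖqₖ₋₁ + qₖ₋₂ (with p₋₁=1, p₋₂=0, q₋₁=0, q₋₂=1):
  k=0: a=7, p=7, q=1
  k=1: a=1, p=8, q=1
  k=2: a=6, p=55, q=7
  k=3: a=1, p=63, q=8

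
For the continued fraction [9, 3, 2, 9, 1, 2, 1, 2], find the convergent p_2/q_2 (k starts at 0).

Using pₖ = aₖpₖ₋₁ + pₖ₋₂, qₖ = aₖqₖ₋₁ + qₖ₋₂ (with p₋₁=1, p₋₂=0, q₋₁=0, q₋₂=1):
  k=0: a=9, p=9, q=1
  k=1: a=3, p=28, q=3
  k=2: a=2, p=65, q=7

65/7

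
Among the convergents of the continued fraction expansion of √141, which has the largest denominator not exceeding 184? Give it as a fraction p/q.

√141 = [11; 1, 6, 1, 22, …] (period length 4).
Convergents:
  p_0/q_0 = 11/1
  p_1/q_1 = 12/1
  p_2/q_2 = 83/7
  p_3/q_3 = 95/8
  p_4/q_4 = 2173/183
  p_5/q_5 = 2268/191
q_4 = 183 ≤ 184 < 191 = q_5, so the answer is 2173/183.

2173/183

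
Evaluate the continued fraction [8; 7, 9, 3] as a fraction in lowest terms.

Fold from the inside: start with 3/1.
  9 + 1/3 = 28/3
  7 + 3/28 = 199/28
  8 + 28/199 = 1620/199

1620/199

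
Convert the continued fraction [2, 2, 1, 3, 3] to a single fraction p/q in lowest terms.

85/36

Using pₖ = aₖpₖ₋₁ + pₖ₋₂ and qₖ = aₖqₖ₋₁ + qₖ₋₂:
  k=0: a=2, p=2, q=1
  k=1: a=2, p=5, q=2
  k=2: a=1, p=7, q=3
  k=3: a=3, p=26, q=11
  k=4: a=3, p=85, q=36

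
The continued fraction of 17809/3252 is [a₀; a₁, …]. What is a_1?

2

17809 = 5·3252 + 1549   →  a_0 = 5
3252 = 2·1549 + 154   →  a_1 = 2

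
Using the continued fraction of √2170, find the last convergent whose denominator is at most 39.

√2170 = [46; 1, 1, 2, 1, 1, 92, …] (period length 6).
Convergents:
  p_0/q_0 = 46/1
  p_1/q_1 = 47/1
  p_2/q_2 = 93/2
  p_3/q_3 = 233/5
  p_4/q_4 = 326/7
  p_5/q_5 = 559/12
  p_6/q_6 = 51754/1111
q_5 = 12 ≤ 39 < 1111 = q_6, so the answer is 559/12.

559/12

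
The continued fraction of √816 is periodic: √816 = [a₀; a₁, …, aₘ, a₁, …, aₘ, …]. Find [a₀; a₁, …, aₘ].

[28; 1, 1, 3, 3, 3, 1, 1, 56]

a₀ = ⌊√816⌋ = 28.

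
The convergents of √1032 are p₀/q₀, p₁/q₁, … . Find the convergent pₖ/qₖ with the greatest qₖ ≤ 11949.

√1032 = [32; 8, 64, …] (period length 2).
Convergents:
  p_0/q_0 = 32/1
  p_1/q_1 = 257/8
  p_2/q_2 = 16480/513
  p_3/q_3 = 132097/4112
  p_4/q_4 = 8470688/263681
q_3 = 4112 ≤ 11949 < 263681 = q_4, so the answer is 132097/4112.

132097/4112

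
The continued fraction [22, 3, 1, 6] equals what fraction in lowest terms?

Fold from the inside: start with 6/1.
  1 + 1/6 = 7/6
  3 + 6/7 = 27/7
  22 + 7/27 = 601/27

601/27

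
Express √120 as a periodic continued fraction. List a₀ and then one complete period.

[10; 1, 20]

a₀ = ⌊√120⌋ = 10.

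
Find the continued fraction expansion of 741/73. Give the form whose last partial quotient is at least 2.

741 = 10×73 + 11
73 = 6×11 + 7
11 = 1×7 + 4
7 = 1×4 + 3
4 = 1×3 + 1
3 = 3×1 + 0  (stop)
So 741/73 = [10; 6, 1, 1, 1, 3].

[10; 6, 1, 1, 1, 3]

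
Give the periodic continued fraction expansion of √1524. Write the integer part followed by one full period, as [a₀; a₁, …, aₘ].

a₀ = ⌊√1524⌋ = 39.
With m₀=0, d₀=1 and mₖ₊₁ = dₖaₖ − mₖ, dₖ₊₁ = (n − mₖ₊₁²)/dₖ, aₖ₊₁ = ⌊(a₀+mₖ₊₁)/dₖ₊₁⌋:
  k=1: m=39, d=3, a=26
  k=2: m=39, d=1, a=78
d=1 and a=2a₀=78 at k=2, so the next step gives (m, d) = (39, 3) again — its k=1 value — and the period has length 2.

[39; 26, 78]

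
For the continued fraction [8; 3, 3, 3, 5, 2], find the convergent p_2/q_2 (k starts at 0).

83/10

Using pₖ = aₖpₖ₋₁ + pₖ₋₂, qₖ = aₖqₖ₋₁ + qₖ₋₂ (with p₋₁=1, p₋₂=0, q₋₁=0, q₋₂=1):
  k=0: a=8, p=8, q=1
  k=1: a=3, p=25, q=3
  k=2: a=3, p=83, q=10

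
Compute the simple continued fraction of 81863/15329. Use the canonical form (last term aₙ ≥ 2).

[5; 2, 1, 15, 18, 18]

81863 = 5·15329 + 5218
15329 = 2·5218 + 4893
5218 = 1·4893 + 325
4893 = 15·325 + 18
325 = 18·18 + 1
18 = 18·1 + 0  (stop)
So 81863/15329 = [5; 2, 1, 15, 18, 18].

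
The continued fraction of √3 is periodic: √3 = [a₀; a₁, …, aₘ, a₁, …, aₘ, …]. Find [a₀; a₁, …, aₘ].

a₀ = ⌊√3⌋ = 1.

[1; 1, 2]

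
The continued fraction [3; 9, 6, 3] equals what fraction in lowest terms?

541/174

Fold from the inside: start with 3/1.
  6 + 1/3 = 19/3
  9 + 3/19 = 174/19
  3 + 19/174 = 541/174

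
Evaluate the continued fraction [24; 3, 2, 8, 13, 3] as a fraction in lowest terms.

57830/2381

Fold from the inside: start with 3/1.
  13 + 1/3 = 40/3
  8 + 3/40 = 323/40
  2 + 40/323 = 686/323
  3 + 323/686 = 2381/686
  24 + 686/2381 = 57830/2381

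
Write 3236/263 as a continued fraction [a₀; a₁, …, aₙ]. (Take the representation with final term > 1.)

3236 = 12·263 + 80
263 = 3·80 + 23
80 = 3·23 + 11
23 = 2·11 + 1
11 = 11·1 + 0  (stop)
So 3236/263 = [12; 3, 3, 2, 11].

[12; 3, 3, 2, 11]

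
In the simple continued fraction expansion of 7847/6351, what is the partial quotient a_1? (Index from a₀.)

4

7847 = 1·6351 + 1496   →  a_0 = 1
6351 = 4·1496 + 367   →  a_1 = 4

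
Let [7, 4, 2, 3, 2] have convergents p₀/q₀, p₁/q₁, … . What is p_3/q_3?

224/31

Using pₖ = aₖpₖ₋₁ + pₖ₋₂, qₖ = aₖqₖ₋₁ + qₖ₋₂ (with p₋₁=1, p₋₂=0, q₋₁=0, q₋₂=1):
  k=0: a=7, p=7, q=1
  k=1: a=4, p=29, q=4
  k=2: a=2, p=65, q=9
  k=3: a=3, p=224, q=31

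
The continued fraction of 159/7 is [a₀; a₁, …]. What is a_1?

159 = 22·7 + 5   →  a_0 = 22
7 = 1·5 + 2   →  a_1 = 1

1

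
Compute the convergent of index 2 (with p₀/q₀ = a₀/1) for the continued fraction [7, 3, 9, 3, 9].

205/28

Using pₖ = aₖpₖ₋₁ + pₖ₋₂, qₖ = aₖqₖ₋₁ + qₖ₋₂ (with p₋₁=1, p₋₂=0, q₋₁=0, q₋₂=1):
  k=0: a=7, p=7, q=1
  k=1: a=3, p=22, q=3
  k=2: a=9, p=205, q=28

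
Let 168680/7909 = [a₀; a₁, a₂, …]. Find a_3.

168680 = 21·7909 + 2591   →  a_0 = 21
7909 = 3·2591 + 136   →  a_1 = 3
2591 = 19·136 + 7   →  a_2 = 19
136 = 19·7 + 3   →  a_3 = 19

19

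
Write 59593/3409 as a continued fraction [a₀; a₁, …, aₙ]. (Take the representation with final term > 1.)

59593 = 17×3409 + 1640
3409 = 2×1640 + 129
1640 = 12×129 + 92
129 = 1×92 + 37
92 = 2×37 + 18
37 = 2×18 + 1
18 = 18×1 + 0  (stop)
So 59593/3409 = [17; 2, 12, 1, 2, 2, 18].

[17; 2, 12, 1, 2, 2, 18]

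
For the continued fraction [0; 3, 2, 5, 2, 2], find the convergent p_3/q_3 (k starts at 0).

Using pₖ = aₖpₖ₋₁ + pₖ₋₂, qₖ = aₖqₖ₋₁ + qₖ₋₂ (with p₋₁=1, p₋₂=0, q₋₁=0, q₋₂=1):
  k=0: a=0, p=0, q=1
  k=1: a=3, p=1, q=3
  k=2: a=2, p=2, q=7
  k=3: a=5, p=11, q=38

11/38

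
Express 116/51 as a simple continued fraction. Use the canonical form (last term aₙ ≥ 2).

116 = 2·51 + 14
51 = 3·14 + 9
14 = 1·9 + 5
9 = 1·5 + 4
5 = 1·4 + 1
4 = 4·1 + 0  (stop)
So 116/51 = [2; 3, 1, 1, 1, 4].

[2; 3, 1, 1, 1, 4]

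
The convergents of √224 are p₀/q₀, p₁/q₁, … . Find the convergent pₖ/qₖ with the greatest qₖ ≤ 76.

449/30

√224 = [14; 1, 28, …] (period length 2).
Convergents:
  p_0/q_0 = 14/1
  p_1/q_1 = 15/1
  p_2/q_2 = 434/29
  p_3/q_3 = 449/30
  p_4/q_4 = 13006/869
q_3 = 30 ≤ 76 < 869 = q_4, so the answer is 449/30.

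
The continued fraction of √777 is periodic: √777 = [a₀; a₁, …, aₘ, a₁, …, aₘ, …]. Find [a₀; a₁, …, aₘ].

a₀ = ⌊√777⌋ = 27.
With m₀=0, d₀=1 and mₖ₊₁ = dₖaₖ − mₖ, dₖ₊₁ = (n − mₖ₊₁²)/dₖ, aₖ₊₁ = ⌊(a₀+mₖ₊₁)/dₖ₊₁⌋:
  k=1: m=27, d=48, a=1
  k=2: m=21, d=7, a=6
  k=3: m=21, d=48, a=1
  k=4: m=27, d=1, a=54
d=1 and a=2a₀=54 at k=4, so the next step gives (m, d) = (27, 48) again — its k=1 value — and the period has length 4.

[27; 1, 6, 1, 54]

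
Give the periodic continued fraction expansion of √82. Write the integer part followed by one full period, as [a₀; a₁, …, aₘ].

a₀ = ⌊√82⌋ = 9.

[9; 18]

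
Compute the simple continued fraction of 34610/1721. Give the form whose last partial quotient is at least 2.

34610 = 20×1721 + 190
1721 = 9×190 + 11
190 = 17×11 + 3
11 = 3×3 + 2
3 = 1×2 + 1
2 = 2×1 + 0  (stop)
So 34610/1721 = [20; 9, 17, 3, 1, 2].

[20; 9, 17, 3, 1, 2]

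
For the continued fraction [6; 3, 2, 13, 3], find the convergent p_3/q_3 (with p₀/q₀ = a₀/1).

591/94

Using pₖ = aₖpₖ₋₁ + pₖ₋₂, qₖ = aₖqₖ₋₁ + qₖ₋₂ (with p₋₁=1, p₋₂=0, q₋₁=0, q₋₂=1):
  k=0: a=6, p=6, q=1
  k=1: a=3, p=19, q=3
  k=2: a=2, p=44, q=7
  k=3: a=13, p=591, q=94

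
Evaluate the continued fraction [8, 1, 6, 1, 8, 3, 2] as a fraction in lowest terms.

4552/513

Fold from the inside: start with 2/1.
  3 + 1/2 = 7/2
  8 + 2/7 = 58/7
  1 + 7/58 = 65/58
  6 + 58/65 = 448/65
  1 + 65/448 = 513/448
  8 + 448/513 = 4552/513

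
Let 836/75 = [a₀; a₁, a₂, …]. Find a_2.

836 = 11·75 + 11   →  a_0 = 11
75 = 6·11 + 9   →  a_1 = 6
11 = 1·9 + 2   →  a_2 = 1

1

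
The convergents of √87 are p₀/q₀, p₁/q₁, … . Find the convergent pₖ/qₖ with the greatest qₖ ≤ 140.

√87 = [9; 3, 18, …] (period length 2).
Convergents:
  p_0/q_0 = 9/1
  p_1/q_1 = 28/3
  p_2/q_2 = 513/55
  p_3/q_3 = 1567/168
q_2 = 55 ≤ 140 < 168 = q_3, so the answer is 513/55.

513/55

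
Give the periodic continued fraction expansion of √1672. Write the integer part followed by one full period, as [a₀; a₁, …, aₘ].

[40; 1, 8, 10, 8, 1, 80]

a₀ = ⌊√1672⌋ = 40.
With m₀=0, d₀=1 and mₖ₊₁ = dₖaₖ − mₖ, dₖ₊₁ = (n − mₖ₊₁²)/dₖ, aₖ₊₁ = ⌊(a₀+mₖ₊₁)/dₖ₊₁⌋:
  k=1: m=40, d=72, a=1
  k=2: m=32, d=9, a=8
  k=3: m=40, d=8, a=10
  k=4: m=40, d=9, a=8
  k=5: m=32, d=72, a=1
  k=6: m=40, d=1, a=80
d=1 and a=2a₀=80 at k=6, so the next step gives (m, d) = (40, 72) again — its k=1 value — and the period has length 6.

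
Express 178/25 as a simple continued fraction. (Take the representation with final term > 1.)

178 = 7*25 + 3
25 = 8*3 + 1
3 = 3*1 + 0  (stop)
So 178/25 = [7; 8, 3].

[7; 8, 3]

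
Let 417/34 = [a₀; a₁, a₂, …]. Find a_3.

3

417 = 12·34 + 9   →  a_0 = 12
34 = 3·9 + 7   →  a_1 = 3
9 = 1·7 + 2   →  a_2 = 1
7 = 3·2 + 1   →  a_3 = 3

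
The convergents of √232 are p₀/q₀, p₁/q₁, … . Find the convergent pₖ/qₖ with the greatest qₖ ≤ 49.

√232 = [15; 4, 3, 7, 3, 4, 30, …] (period length 6).
Convergents:
  p_0/q_0 = 15/1
  p_1/q_1 = 61/4
  p_2/q_2 = 198/13
  p_3/q_3 = 1447/95
q_2 = 13 ≤ 49 < 95 = q_3, so the answer is 198/13.

198/13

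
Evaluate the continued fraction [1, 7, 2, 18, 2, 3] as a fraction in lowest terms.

Using pₖ = aₖpₖ₋₁ + pₖ₋₂ and qₖ = aₖqₖ₋₁ + qₖ₋₂:
  k=0: a=1, p=1, q=1
  k=1: a=7, p=8, q=7
  k=2: a=2, p=17, q=15
  k=3: a=18, p=314, q=277
  k=4: a=2, p=645, q=569
  k=5: a=3, p=2249, q=1984

2249/1984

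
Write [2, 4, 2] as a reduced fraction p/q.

Fold from the inside: start with 2/1.
  4 + 1/2 = 9/2
  2 + 2/9 = 20/9

20/9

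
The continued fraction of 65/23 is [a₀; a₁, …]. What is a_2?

65 = 2·23 + 19   →  a_0 = 2
23 = 1·19 + 4   →  a_1 = 1
19 = 4·4 + 3   →  a_2 = 4

4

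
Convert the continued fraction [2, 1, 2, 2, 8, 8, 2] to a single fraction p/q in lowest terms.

Fold from the inside: start with 2/1.
  8 + 1/2 = 17/2
  8 + 2/17 = 138/17
  2 + 17/138 = 293/138
  2 + 138/293 = 724/293
  1 + 293/724 = 1017/724
  2 + 724/1017 = 2758/1017

2758/1017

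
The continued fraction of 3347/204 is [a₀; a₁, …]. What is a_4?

2

3347 = 16·204 + 83   →  a_0 = 16
204 = 2·83 + 38   →  a_1 = 2
83 = 2·38 + 7   →  a_2 = 2
38 = 5·7 + 3   →  a_3 = 5
7 = 2·3 + 1   →  a_4 = 2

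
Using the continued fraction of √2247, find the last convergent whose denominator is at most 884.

√2247 = [47; 2, 2, 15, 2, 2, 94, …] (period length 6).
Convergents:
  p_0/q_0 = 47/1
  p_1/q_1 = 95/2
  p_2/q_2 = 237/5
  p_3/q_3 = 3650/77
  p_4/q_4 = 7537/159
  p_5/q_5 = 18724/395
  p_6/q_6 = 1767593/37289
q_5 = 395 ≤ 884 < 37289 = q_6, so the answer is 18724/395.

18724/395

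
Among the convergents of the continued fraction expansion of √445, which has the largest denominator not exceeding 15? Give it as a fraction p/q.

√445 = [21; 10, 1, 1, 10, 42, …] (period length 5).
Convergents:
  p_0/q_0 = 21/1
  p_1/q_1 = 211/10
  p_2/q_2 = 232/11
  p_3/q_3 = 443/21
q_2 = 11 ≤ 15 < 21 = q_3, so the answer is 232/11.

232/11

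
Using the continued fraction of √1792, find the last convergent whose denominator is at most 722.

10710/253

√1792 = [42; 3, 84, …] (period length 2).
Convergents:
  p_0/q_0 = 42/1
  p_1/q_1 = 127/3
  p_2/q_2 = 10710/253
  p_3/q_3 = 32257/762
q_2 = 253 ≤ 722 < 762 = q_3, so the answer is 10710/253.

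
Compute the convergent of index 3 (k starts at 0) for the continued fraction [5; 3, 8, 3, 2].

Using pₖ = aₖpₖ₋₁ + pₖ₋₂, qₖ = aₖqₖ₋₁ + qₖ₋₂ (with p₋₁=1, p₋₂=0, q₋₁=0, q₋₂=1):
  k=0: a=5, p=5, q=1
  k=1: a=3, p=16, q=3
  k=2: a=8, p=133, q=25
  k=3: a=3, p=415, q=78

415/78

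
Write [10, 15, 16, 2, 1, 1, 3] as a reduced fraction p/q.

44725/4443

Fold from the inside: start with 3/1.
  1 + 1/3 = 4/3
  1 + 3/4 = 7/4
  2 + 4/7 = 18/7
  16 + 7/18 = 295/18
  15 + 18/295 = 4443/295
  10 + 295/4443 = 44725/4443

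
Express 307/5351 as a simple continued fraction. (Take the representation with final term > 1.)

[0; 17, 2, 3, 14, 3]

307 = 0*5351 + 307
5351 = 17*307 + 132
307 = 2*132 + 43
132 = 3*43 + 3
43 = 14*3 + 1
3 = 3*1 + 0  (stop)
So 307/5351 = [0; 17, 2, 3, 14, 3].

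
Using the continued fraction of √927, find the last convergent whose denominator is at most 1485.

24266/797

√927 = [30; 2, 4, 5, 3, 5, 4, 2, 60, …] (period length 8).
Convergents:
  p_0/q_0 = 30/1
  p_1/q_1 = 61/2
  p_2/q_2 = 274/9
  p_3/q_3 = 1431/47
  p_4/q_4 = 4567/150
  p_5/q_5 = 24266/797
  p_6/q_6 = 101631/3338
q_5 = 797 ≤ 1485 < 3338 = q_6, so the answer is 24266/797.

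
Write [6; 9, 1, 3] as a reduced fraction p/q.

Fold from the inside: start with 3/1.
  1 + 1/3 = 4/3
  9 + 3/4 = 39/4
  6 + 4/39 = 238/39

238/39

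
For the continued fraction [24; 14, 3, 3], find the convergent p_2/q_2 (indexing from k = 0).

1035/43

Using pₖ = aₖpₖ₋₁ + pₖ₋₂, qₖ = aₖqₖ₋₁ + qₖ₋₂ (with p₋₁=1, p₋₂=0, q₋₁=0, q₋₂=1):
  k=0: a=24, p=24, q=1
  k=1: a=14, p=337, q=14
  k=2: a=3, p=1035, q=43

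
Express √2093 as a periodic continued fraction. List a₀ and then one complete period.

[45; 1, 2, 1, 90]

a₀ = ⌊√2093⌋ = 45.
With m₀=0, d₀=1 and mₖ₊₁ = dₖaₖ − mₖ, dₖ₊₁ = (n − mₖ₊₁²)/dₖ, aₖ₊₁ = ⌊(a₀+mₖ₊₁)/dₖ₊₁⌋:
  k=1: m=45, d=68, a=1
  k=2: m=23, d=23, a=2
  k=3: m=23, d=68, a=1
  k=4: m=45, d=1, a=90
d=1 and a=2a₀=90 at k=4, so the next step gives (m, d) = (45, 68) again — its k=1 value — and the period has length 4.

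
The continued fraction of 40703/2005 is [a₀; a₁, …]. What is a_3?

40703 = 20·2005 + 603   →  a_0 = 20
2005 = 3·603 + 196   →  a_1 = 3
603 = 3·196 + 15   →  a_2 = 3
196 = 13·15 + 1   →  a_3 = 13

13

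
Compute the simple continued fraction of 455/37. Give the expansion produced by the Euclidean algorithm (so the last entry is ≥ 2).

455 = 12*37 + 11
37 = 3*11 + 4
11 = 2*4 + 3
4 = 1*3 + 1
3 = 3*1 + 0  (stop)
So 455/37 = [12; 3, 2, 1, 3].

[12; 3, 2, 1, 3]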